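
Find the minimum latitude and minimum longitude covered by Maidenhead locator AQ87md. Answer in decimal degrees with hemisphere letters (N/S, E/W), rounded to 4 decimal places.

77.1250° N, 163.0000° W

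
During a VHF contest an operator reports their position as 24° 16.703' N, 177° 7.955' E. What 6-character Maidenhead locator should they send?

Add 180° to longitude and 90° to latitude: 357.1326, 114.2784.
Field: 357.1326/20 → 17 → R, 114.2784/10 → 11 → L; chars RL.
Square: 17.1326/2 → 8, 4.2784/1 → 4; chars 84.
Subsquare: 1.1326/0.0833333 → 13 → n, 0.2784/0.0416667 → 6 → g; chars ng.

RL84ng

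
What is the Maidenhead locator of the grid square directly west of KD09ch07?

Longitude extended square 0; −1 → -1, wraps to 9, carry into subsquare.
Longitude subsquare c = 2; −1 → 1 = b.
The latitude characters are unchanged.

KD09bh97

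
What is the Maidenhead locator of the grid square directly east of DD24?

DD34

Longitude square 2; +1 → 3.
The latitude characters are unchanged.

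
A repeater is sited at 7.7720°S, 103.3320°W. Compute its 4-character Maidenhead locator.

Offset from 180°W / 90°S: lon 76.67°, lat 82.23°.
Field: lon ⌊76.67/20⌋ = 3 → D; lat ⌊82.23/10⌋ = 8 → I.
Square: lon ⌊16.67/2⌋ = 8; lat ⌊2.23/1⌋ = 2.

DI82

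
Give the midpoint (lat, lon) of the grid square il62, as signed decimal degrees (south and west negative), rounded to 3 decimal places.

Field I=8, L=11: +8·20° lon, +11·10° lat → SW at lon -20°, lat 20°.
Square 6, 2: +6·2° lon, +2·1° lat → SW at lon -8°, lat 22°.
Cell spans 2° lon × 1° lat. Centre is SW corner plus half of each.
latitude 22.500, longitude -7.000.

22.500, -7.000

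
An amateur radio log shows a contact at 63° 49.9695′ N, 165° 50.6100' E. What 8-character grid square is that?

Offset from 180°W / 90°S: lon 345.84350°, lat 153.83283°.
Field: 345.84350/20 → 17 → R, 153.83283/10 → 15 → P; chars RP.
Square: 5.84350/2 → 2, 3.83283/1 → 3; chars 23.
Subsquare: 1.84350/0.0833333 → 22 → w, 0.83283/0.0416667 → 19 → t; chars wt.
Extended square: 0.01017/0.00833333 → 1, 0.04116/0.00416667 → 9; chars 19.

RP23wt19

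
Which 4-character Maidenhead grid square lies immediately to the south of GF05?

GF04

Latitude square 5; −1 → 4.
The longitude characters are unchanged.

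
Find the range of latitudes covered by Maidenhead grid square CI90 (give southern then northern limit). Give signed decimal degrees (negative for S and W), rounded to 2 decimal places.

Field C=2, I=8: +2·20° lon, +8·10° lat → SW at lon -140°, lat -10°.
Square 9, 0: +9·2° lon, +0·1° lat → SW at lon -122°, lat -10°.
Cell spans 2° lon × 1° lat.
south -10.00, north -9.00.

-10.00, -9.00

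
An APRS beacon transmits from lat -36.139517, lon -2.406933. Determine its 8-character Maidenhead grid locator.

IF83tu16

Offset from 180°W / 90°S: lon 177.59307°, lat 53.86048°.
Field: lon ⌊177.59307/20⌋ = 8 → I; lat ⌊53.86048/10⌋ = 5 → F.
Square: lon ⌊17.59307/2⌋ = 8; lat ⌊3.86048/1⌋ = 3.
Subsquare: lon ⌊1.59307/0.0833333⌋ = 19 → t; lat ⌊0.86048/0.0416667⌋ = 20 → u.
Extended square: lon ⌊0.00973/0.00833333⌋ = 1; lat ⌊0.02715/0.00416667⌋ = 6.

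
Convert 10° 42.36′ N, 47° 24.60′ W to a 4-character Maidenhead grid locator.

Add 180° to longitude and 90° to latitude: 132.59, 100.71.
Field (20°×10°, letters A–R): lon ⌊132.59/20⌋ = 6 → G; lat ⌊100.71/10⌋ = 10 → K.
Square (2°×1°, digits 0–9): lon ⌊12.59/2⌋ = 6; lat ⌊0.71/1⌋ = 0.

GK60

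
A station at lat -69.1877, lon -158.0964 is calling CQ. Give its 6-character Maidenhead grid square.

BC00wt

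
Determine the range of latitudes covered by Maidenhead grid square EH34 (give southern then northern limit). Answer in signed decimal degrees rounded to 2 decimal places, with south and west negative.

Field E=4, H=7: +4·20° lon, +7·10° lat → SW at lon -100°, lat -20°.
Square 3, 4: +3·2° lon, +4·1° lat → SW at lon -94°, lat -16°.
Cell spans 2° lon × 1° lat.
south -16.00, north -15.00.

-16.00, -15.00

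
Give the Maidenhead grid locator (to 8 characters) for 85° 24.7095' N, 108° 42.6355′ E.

Add 180° to longitude and 90° to latitude: 288.71059, 175.41182.
Field: 288.71059/20 → 14 → O, 175.41182/10 → 17 → R; chars OR.
Square: 8.71059/2 → 4, 5.41182/1 → 5; chars 45.
Subsquare: 0.71059/0.0833333 → 8 → i, 0.41182/0.0416667 → 9 → j; chars ij.
Extended square: 0.04393/0.00833333 → 5, 0.03682/0.00416667 → 8; chars 58.

OR45ij58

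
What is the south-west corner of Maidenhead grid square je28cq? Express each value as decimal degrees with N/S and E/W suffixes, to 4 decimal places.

41.3333° S, 4.1667° E

Field J=9, E=4: +9·20° lon, +4·10° lat → SW at lon 0°, lat -50°.
Square 2, 8: +2·2° lon, +8·1° lat → SW at lon 4°, lat -42°.
Subsquare c=2, q=16: +2·0.0833333° lon, +16·0.0416667° lat → SW at lon 4.16667°, lat -41.3333°.
latitude 41.3333° S, longitude 4.1667° E.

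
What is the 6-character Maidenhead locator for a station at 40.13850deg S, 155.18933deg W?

BE29ju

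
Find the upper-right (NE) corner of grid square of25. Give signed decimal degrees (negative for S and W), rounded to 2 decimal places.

-34.00, 106.00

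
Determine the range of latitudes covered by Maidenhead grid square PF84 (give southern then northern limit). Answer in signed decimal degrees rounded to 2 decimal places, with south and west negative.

-36.00, -35.00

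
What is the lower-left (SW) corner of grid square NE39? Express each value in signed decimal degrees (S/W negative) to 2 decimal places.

-41.00, 86.00

Field N=13, E=4: +13·20° lon, +4·10° lat → SW at lon 80°, lat -50°.
Square 3, 9: +3·2° lon, +9·1° lat → SW at lon 86°, lat -41°.
latitude -41.00, longitude 86.00.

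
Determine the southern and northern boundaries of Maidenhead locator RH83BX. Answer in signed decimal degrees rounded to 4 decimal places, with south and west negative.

Field R=17, H=7: +17·20° lon, +7·10° lat → SW at lon 160°, lat -20°.
Square 8, 3: +8·2° lon, +3·1° lat → SW at lon 176°, lat -17°.
Subsquare b=1, x=23: +1·0.0833333° lon, +23·0.0416667° lat → SW at lon 176.083°, lat -16.0417°.
Cell spans 0.0833333° lon × 0.0416667° lat.
south -16.0417, north -16.0000.

-16.0417, -16.0000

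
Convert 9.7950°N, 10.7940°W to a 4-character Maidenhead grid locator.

Offset from 180°W / 90°S: lon 169.21°, lat 99.80°.
Field: lon ⌊169.21/20⌋ = 8 → I; lat ⌊99.80/10⌋ = 9 → J.
Square: lon ⌊9.21/2⌋ = 4; lat ⌊9.80/1⌋ = 9.

IJ49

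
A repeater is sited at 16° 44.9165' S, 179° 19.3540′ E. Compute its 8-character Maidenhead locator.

Offset from 180°W / 90°S: lon 359.32257°, lat 73.25139°.
Field: 359.32257/20 → 17 → R, 73.25139/10 → 7 → H; chars RH.
Square: 19.32257/2 → 9, 3.25139/1 → 3; chars 93.
Subsquare: 1.32257/0.0833333 → 15 → p, 0.25139/0.0416667 → 6 → g; chars pg.
Extended square: 0.07257/0.00833333 → 8, 0.00139/0.00416667 → 0; chars 80.

RH93pg80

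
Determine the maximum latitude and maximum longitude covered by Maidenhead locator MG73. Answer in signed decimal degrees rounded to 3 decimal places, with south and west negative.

-26.000, 76.000

Field M=12, G=6: +12·20° lon, +6·10° lat → SW at lon 60°, lat -30°.
Square 7, 3: +7·2° lon, +3·1° lat → SW at lon 74°, lat -27°.
Cell spans 2° lon × 1° lat. NE corner is SW corner plus one full cell.
latitude -26.000, longitude 76.000.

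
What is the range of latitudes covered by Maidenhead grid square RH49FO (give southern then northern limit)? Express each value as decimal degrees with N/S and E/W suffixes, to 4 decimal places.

10.4167° S, 10.3750° S

Field R=17, H=7: +17·20° lon, +7·10° lat → SW at lon 160°, lat -20°.
Square 4, 9: +4·2° lon, +9·1° lat → SW at lon 168°, lat -11°.
Subsquare f=5, o=14: +5·0.0833333° lon, +14·0.0416667° lat → SW at lon 168.417°, lat -10.4167°.
Cell spans 0.0833333° lon × 0.0416667° lat.
south 10.4167° S, north 10.3750° S.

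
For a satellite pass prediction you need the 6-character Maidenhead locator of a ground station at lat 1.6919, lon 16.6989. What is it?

JJ81iq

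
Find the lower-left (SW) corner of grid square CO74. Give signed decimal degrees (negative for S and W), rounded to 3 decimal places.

54.000, -126.000

Field C=2, O=14: +2·20° lon, +14·10° lat → SW at lon -140°, lat 50°.
Square 7, 4: +7·2° lon, +4·1° lat → SW at lon -126°, lat 54°.
latitude 54.000, longitude -126.000.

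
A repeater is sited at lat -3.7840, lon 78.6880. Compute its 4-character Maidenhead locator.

MI96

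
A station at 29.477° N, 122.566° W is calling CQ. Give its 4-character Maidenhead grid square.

CL89

Offset from 180°W / 90°S: lon 57.43°, lat 119.48°.
Field: 57.43/20 → 2 → C, 119.48/10 → 11 → L; chars CL.
Square: 17.43/2 → 8, 9.48/1 → 9; chars 89.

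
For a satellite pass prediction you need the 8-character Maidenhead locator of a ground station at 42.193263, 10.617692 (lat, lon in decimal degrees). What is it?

JN52he46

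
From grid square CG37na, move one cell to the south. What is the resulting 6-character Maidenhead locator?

Latitude subsquare a = 0; −1 → -1, wraps to 23 = x, carry into square.
Latitude square 7; −1 → 6.
The longitude characters are unchanged.

CG36nx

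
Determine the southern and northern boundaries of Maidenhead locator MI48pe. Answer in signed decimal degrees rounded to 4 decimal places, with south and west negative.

-1.8333, -1.7917

Field M=12, I=8: +12·20° lon, +8·10° lat → SW at lon 60°, lat -10°.
Square 4, 8: +4·2° lon, +8·1° lat → SW at lon 68°, lat -2°.
Subsquare p=15, e=4: +15·0.0833333° lon, +4·0.0416667° lat → SW at lon 69.25°, lat -1.83333°.
Cell spans 0.0833333° lon × 0.0416667° lat.
south -1.8333, north -1.7917.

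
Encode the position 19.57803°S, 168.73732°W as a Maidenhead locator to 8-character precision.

Offset from 180°W / 90°S: lon 11.26268°, lat 70.42197°.
Field (20°×10°, letters A–R): 11.26268/20 → 0 → A, 70.42197/10 → 7 → H; chars AH.
Square (2°×1°, digits 0–9): 11.26268/2 → 5, 0.42197/1 → 0; chars 50.
Subsquare (5′×2.5′, letters a–x): 1.26268/0.0833333 → 15 → p, 0.42197/0.0416667 → 10 → k; chars pk.
Extended square (30″×15″, digits 0–9): 0.01268/0.00833333 → 1, 0.00530/0.00416667 → 1; chars 11.

AH50pk11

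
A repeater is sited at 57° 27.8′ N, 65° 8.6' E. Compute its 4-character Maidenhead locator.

Offset from 180°W / 90°S: lon 245.14°, lat 147.46°.
Field (20°×10°, letters A–R): lon ⌊245.14/20⌋ = 12 → M; lat ⌊147.46/10⌋ = 14 → O.
Square (2°×1°, digits 0–9): lon ⌊5.14/2⌋ = 2; lat ⌊7.46/1⌋ = 7.

MO27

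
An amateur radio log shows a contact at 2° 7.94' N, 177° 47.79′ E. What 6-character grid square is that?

RJ82vd

Add 180° to longitude and 90° to latitude: 357.7965, 92.1323.
Field: lon ⌊357.7965/20⌋ = 17 → R; lat ⌊92.1323/10⌋ = 9 → J.
Square: lon ⌊17.7965/2⌋ = 8; lat ⌊2.1323/1⌋ = 2.
Subsquare: lon ⌊1.7965/0.0833333⌋ = 21 → v; lat ⌊0.1323/0.0416667⌋ = 3 → d.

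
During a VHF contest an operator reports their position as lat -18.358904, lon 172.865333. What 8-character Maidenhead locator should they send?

RH61kp33

Offset from 180°W / 90°S: lon 352.86533°, lat 71.64110°.
Field: lon ⌊352.86533/20⌋ = 17 → R; lat ⌊71.64110/10⌋ = 7 → H.
Square: lon ⌊12.86533/2⌋ = 6; lat ⌊1.64110/1⌋ = 1.
Subsquare: lon ⌊0.86533/0.0833333⌋ = 10 → k; lat ⌊0.64110/0.0416667⌋ = 15 → p.
Extended square: lon ⌊0.03200/0.00833333⌋ = 3; lat ⌊0.01610/0.00416667⌋ = 3.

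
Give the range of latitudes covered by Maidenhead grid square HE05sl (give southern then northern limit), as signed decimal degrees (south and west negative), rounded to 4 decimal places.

-44.5417, -44.5000

Field H=7, E=4: +7·20° lon, +4·10° lat → SW at lon -40°, lat -50°.
Square 0, 5: +0·2° lon, +5·1° lat → SW at lon -40°, lat -45°.
Subsquare s=18, l=11: +18·0.0833333° lon, +11·0.0416667° lat → SW at lon -38.5°, lat -44.5417°.
Cell spans 0.0833333° lon × 0.0416667° lat.
south -44.5417, north -44.5000.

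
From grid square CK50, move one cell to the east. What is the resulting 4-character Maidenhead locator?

CK60

Longitude square 5; +1 → 6.
The latitude characters are unchanged.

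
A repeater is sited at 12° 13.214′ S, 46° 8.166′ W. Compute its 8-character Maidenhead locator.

GH67ws37

Offset from 180°W / 90°S: lon 133.86390°, lat 77.77977°.
Field: 133.86390/20 → 6 → G, 77.77977/10 → 7 → H; chars GH.
Square: 13.86390/2 → 6, 7.77977/1 → 7; chars 67.
Subsquare: 1.86390/0.0833333 → 22 → w, 0.77977/0.0416667 → 18 → s; chars ws.
Extended square: 0.03057/0.00833333 → 3, 0.02977/0.00416667 → 7; chars 37.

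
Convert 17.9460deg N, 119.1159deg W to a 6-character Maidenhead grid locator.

DK07kw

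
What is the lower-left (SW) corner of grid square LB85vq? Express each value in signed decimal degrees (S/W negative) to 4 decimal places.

-74.3333, 57.7500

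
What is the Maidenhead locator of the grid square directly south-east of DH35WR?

Longitude subsquare w = 22; +1 → 23 = x.
Latitude subsquare r = 17; −1 → 16 = q.

DH35xq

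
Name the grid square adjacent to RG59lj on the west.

Longitude subsquare l = 11; −1 → 10 = k.
The latitude characters are unchanged.

RG59kj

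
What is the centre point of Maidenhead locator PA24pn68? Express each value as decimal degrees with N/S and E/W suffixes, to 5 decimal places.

85.42292° S, 125.30417° E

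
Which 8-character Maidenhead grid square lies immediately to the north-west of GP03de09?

GP03cf90

Longitude extended square 0; −1 → -1, wraps to 9, carry into subsquare.
Longitude subsquare d = 3; −1 → 2 = c.
Latitude extended square 9; +1 → 10, wraps to 0, carry into subsquare.
Latitude subsquare e = 4; +1 → 5 = f.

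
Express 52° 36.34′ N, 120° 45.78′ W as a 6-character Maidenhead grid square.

CO92oo

Offset from 180°W / 90°S: lon 59.2370°, lat 142.6057°.
Field: lon ⌊59.2370/20⌋ = 2 → C; lat ⌊142.6057/10⌋ = 14 → O.
Square: lon ⌊19.2370/2⌋ = 9; lat ⌊2.6057/1⌋ = 2.
Subsquare: lon ⌊1.2370/0.0833333⌋ = 14 → o; lat ⌊0.6057/0.0416667⌋ = 14 → o.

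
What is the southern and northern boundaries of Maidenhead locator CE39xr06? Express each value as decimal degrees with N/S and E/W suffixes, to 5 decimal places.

Field C=2, E=4: +2·20° lon, +4·10° lat → SW at lon -140°, lat -50°.
Square 3, 9: +3·2° lon, +9·1° lat → SW at lon -134°, lat -41°.
Subsquare x=23, r=17: +23·0.0833333° lon, +17·0.0416667° lat → SW at lon -132.083°, lat -40.2917°.
Extended square 0, 6: +0·0.00833333° lon, +6·0.00416667° lat → SW at lon -132.083°, lat -40.2667°.
Cell spans 0.00833333° lon × 0.00416667° lat.
south 40.26667° S, north 40.26250° S.

40.26667° S, 40.26250° S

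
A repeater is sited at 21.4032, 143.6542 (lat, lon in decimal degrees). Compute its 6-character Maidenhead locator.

QL11tj

Offset from 180°W / 90°S: lon 323.6542°, lat 111.4032°.
Field (20°×10°, letters A–R): lon ⌊323.6542/20⌋ = 16 → Q; lat ⌊111.4032/10⌋ = 11 → L.
Square (2°×1°, digits 0–9): lon ⌊3.6542/2⌋ = 1; lat ⌊1.4032/1⌋ = 1.
Subsquare (5′×2.5′, letters a–x): lon ⌊1.6542/0.0833333⌋ = 19 → t; lat ⌊0.4032/0.0416667⌋ = 9 → j.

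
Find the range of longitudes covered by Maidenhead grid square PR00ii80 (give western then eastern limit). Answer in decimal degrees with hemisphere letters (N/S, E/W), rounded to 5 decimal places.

120.73333° E, 120.74167° E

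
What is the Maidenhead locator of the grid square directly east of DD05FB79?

Longitude extended square 7; +1 → 8.
The latitude characters are unchanged.

DD05fb89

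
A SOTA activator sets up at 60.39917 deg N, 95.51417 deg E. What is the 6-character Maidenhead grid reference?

NP70sj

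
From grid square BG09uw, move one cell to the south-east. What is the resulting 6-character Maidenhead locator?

Longitude subsquare u = 20; +1 → 21 = v.
Latitude subsquare w = 22; −1 → 21 = v.

BG09vv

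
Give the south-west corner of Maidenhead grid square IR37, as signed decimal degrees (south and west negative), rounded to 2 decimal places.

87.00, -14.00

Field I=8, R=17: +8·20° lon, +17·10° lat → SW at lon -20°, lat 80°.
Square 3, 7: +3·2° lon, +7·1° lat → SW at lon -14°, lat 87°.
latitude 87.00, longitude -14.00.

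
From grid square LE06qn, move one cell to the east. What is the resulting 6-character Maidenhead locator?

LE06rn

Longitude subsquare q = 16; +1 → 17 = r.
The latitude characters are unchanged.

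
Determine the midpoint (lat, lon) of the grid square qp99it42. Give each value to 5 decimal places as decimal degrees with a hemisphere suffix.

Field Q=16, P=15: +16·20° lon, +15·10° lat → SW at lon 140°, lat 60°.
Square 9, 9: +9·2° lon, +9·1° lat → SW at lon 158°, lat 69°.
Subsquare i=8, t=19: +8·0.0833333° lon, +19·0.0416667° lat → SW at lon 158.667°, lat 69.7917°.
Extended square 4, 2: +4·0.00833333° lon, +2·0.00416667° lat → SW at lon 158.7°, lat 69.8°.
Cell spans 0.00833333° lon × 0.00416667° lat. Centre is SW corner plus half of each.
latitude 69.80208° N, longitude 158.70417° E.

69.80208° N, 158.70417° E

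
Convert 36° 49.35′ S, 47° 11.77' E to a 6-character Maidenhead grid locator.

LF33oe

Add 180° to longitude and 90° to latitude: 227.1962, 53.1775.
Field: lon ⌊227.1962/20⌋ = 11 → L; lat ⌊53.1775/10⌋ = 5 → F.
Square: lon ⌊7.1962/2⌋ = 3; lat ⌊3.1775/1⌋ = 3.
Subsquare: lon ⌊1.1962/0.0833333⌋ = 14 → o; lat ⌊0.1775/0.0416667⌋ = 4 → e.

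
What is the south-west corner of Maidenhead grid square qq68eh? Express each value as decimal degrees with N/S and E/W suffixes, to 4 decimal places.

78.2917° N, 152.3333° E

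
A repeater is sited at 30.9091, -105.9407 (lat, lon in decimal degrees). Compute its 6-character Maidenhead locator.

DM70av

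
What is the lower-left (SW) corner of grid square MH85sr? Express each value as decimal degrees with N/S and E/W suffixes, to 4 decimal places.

14.2917° S, 77.5000° E

Field M=12, H=7: +12·20° lon, +7·10° lat → SW at lon 60°, lat -20°.
Square 8, 5: +8·2° lon, +5·1° lat → SW at lon 76°, lat -15°.
Subsquare s=18, r=17: +18·0.0833333° lon, +17·0.0416667° lat → SW at lon 77.5°, lat -14.2917°.
latitude 14.2917° S, longitude 77.5000° E.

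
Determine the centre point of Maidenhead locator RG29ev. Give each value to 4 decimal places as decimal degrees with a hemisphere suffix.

20.1042° S, 164.3750° E

Field R=17, G=6: +17·20° lon, +6·10° lat → SW at lon 160°, lat -30°.
Square 2, 9: +2·2° lon, +9·1° lat → SW at lon 164°, lat -21°.
Subsquare e=4, v=21: +4·0.0833333° lon, +21·0.0416667° lat → SW at lon 164.333°, lat -20.125°.
Cell spans 0.0833333° lon × 0.0416667° lat. Centre is SW corner plus half of each.
latitude 20.1042° S, longitude 164.3750° E.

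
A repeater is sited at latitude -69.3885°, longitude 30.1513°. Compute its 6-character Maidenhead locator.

KC50bo

Shift to the Maidenhead origin (180°W, 90°S): lon 210.1513, lat 20.6115.
Field: 210.1513/20 → 10 → K, 20.6115/10 → 2 → C; chars KC.
Square: 10.1513/2 → 5, 0.6115/1 → 0; chars 50.
Subsquare: 0.1513/0.0833333 → 1 → b, 0.6115/0.0416667 → 14 → o; chars bo.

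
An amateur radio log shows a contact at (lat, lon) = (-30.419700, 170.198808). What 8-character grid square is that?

RF59cn39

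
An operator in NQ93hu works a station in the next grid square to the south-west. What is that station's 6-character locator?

NQ93gt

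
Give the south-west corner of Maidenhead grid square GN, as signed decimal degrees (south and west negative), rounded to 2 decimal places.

40.00, -60.00

Field G=6, N=13: +6·20° lon, +13·10° lat → SW at lon -60°, lat 40°.
latitude 40.00, longitude -60.00.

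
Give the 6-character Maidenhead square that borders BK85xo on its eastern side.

Longitude subsquare x = 23; +1 → 24, wraps to 0 = a, carry into square.
Longitude square 8; +1 → 9.
The latitude characters are unchanged.

BK95ao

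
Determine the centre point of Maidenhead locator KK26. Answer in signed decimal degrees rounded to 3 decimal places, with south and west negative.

Field K=10, K=10: +10·20° lon, +10·10° lat → SW at lon 20°, lat 10°.
Square 2, 6: +2·2° lon, +6·1° lat → SW at lon 24°, lat 16°.
Cell spans 2° lon × 1° lat. Centre is SW corner plus half of each.
latitude 16.500, longitude 25.000.

16.500, 25.000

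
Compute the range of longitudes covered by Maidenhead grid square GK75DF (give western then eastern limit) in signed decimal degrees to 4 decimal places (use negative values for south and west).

Field G=6, K=10: +6·20° lon, +10·10° lat → SW at lon -60°, lat 10°.
Square 7, 5: +7·2° lon, +5·1° lat → SW at lon -46°, lat 15°.
Subsquare d=3, f=5: +3·0.0833333° lon, +5·0.0416667° lat → SW at lon -45.75°, lat 15.2083°.
Cell spans 0.0833333° lon × 0.0416667° lat.
west -45.7500, east -45.6667.

-45.7500, -45.6667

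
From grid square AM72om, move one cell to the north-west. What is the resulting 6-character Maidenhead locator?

AM72nn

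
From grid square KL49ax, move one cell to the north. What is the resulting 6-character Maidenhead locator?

Latitude subsquare x = 23; +1 → 24, wraps to 0 = a, carry into square.
Latitude square 9; +1 → 10, wraps to 0, carry into field.
Latitude field L = 11; +1 → 12 = M.
The longitude characters are unchanged.

KM40aa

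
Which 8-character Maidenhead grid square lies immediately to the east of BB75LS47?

BB75ls57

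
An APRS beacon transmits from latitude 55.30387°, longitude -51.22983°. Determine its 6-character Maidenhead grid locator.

Add 180° to longitude and 90° to latitude: 128.7702, 145.3039.
Field: 128.7702/20 → 6 → G, 145.3039/10 → 14 → O; chars GO.
Square: 8.7702/2 → 4, 5.3039/1 → 5; chars 45.
Subsquare: 0.7702/0.0833333 → 9 → j, 0.3039/0.0416667 → 7 → h; chars jh.

GO45jh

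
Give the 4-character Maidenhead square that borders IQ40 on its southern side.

Latitude square 0; −1 → -1, wraps to 9, carry into field.
Latitude field Q = 16; −1 → 15 = P.
The longitude characters are unchanged.

IP49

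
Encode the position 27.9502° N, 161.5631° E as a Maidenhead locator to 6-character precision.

Add 180° to longitude and 90° to latitude: 341.5631, 117.9502.
Field: 341.5631/20 → 17 → R, 117.9502/10 → 11 → L; chars RL.
Square: 1.5631/2 → 0, 7.9502/1 → 7; chars 07.
Subsquare: 1.5631/0.0833333 → 18 → s, 0.9502/0.0416667 → 22 → w; chars sw.

RL07sw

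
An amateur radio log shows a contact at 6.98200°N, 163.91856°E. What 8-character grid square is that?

Shift to the Maidenhead origin (180°W, 90°S): lon 343.91856, lat 96.98200.
Field: 343.91856/20 → 17 → R, 96.98200/10 → 9 → J; chars RJ.
Square: 3.91856/2 → 1, 6.98200/1 → 6; chars 16.
Subsquare: 1.91856/0.0833333 → 23 → x, 0.98200/0.0416667 → 23 → x; chars xx.
Extended square: 0.00189/0.00833333 → 0, 0.02367/0.00416667 → 5; chars 05.

RJ16xx05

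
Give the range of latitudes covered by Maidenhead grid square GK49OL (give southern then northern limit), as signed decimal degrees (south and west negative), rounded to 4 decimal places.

Field G=6, K=10: +6·20° lon, +10·10° lat → SW at lon -60°, lat 10°.
Square 4, 9: +4·2° lon, +9·1° lat → SW at lon -52°, lat 19°.
Subsquare o=14, l=11: +14·0.0833333° lon, +11·0.0416667° lat → SW at lon -50.8333°, lat 19.4583°.
Cell spans 0.0833333° lon × 0.0416667° lat.
south 19.4583, north 19.5000.

19.4583, 19.5000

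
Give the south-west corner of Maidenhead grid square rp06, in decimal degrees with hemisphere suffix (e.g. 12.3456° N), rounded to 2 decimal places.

66.00° N, 160.00° E

Field R=17, P=15: +17·20° lon, +15·10° lat → SW at lon 160°, lat 60°.
Square 0, 6: +0·2° lon, +6·1° lat → SW at lon 160°, lat 66°.
latitude 66.00° N, longitude 160.00° E.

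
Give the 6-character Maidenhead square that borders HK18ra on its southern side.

HK17rx

Latitude subsquare a = 0; −1 → -1, wraps to 23 = x, carry into square.
Latitude square 8; −1 → 7.
The longitude characters are unchanged.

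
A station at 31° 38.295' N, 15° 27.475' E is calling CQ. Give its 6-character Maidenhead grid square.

Shift to the Maidenhead origin (180°W, 90°S): lon 195.4579, lat 121.6382.
Field (20°×10°, letters A–R): 195.4579/20 → 9 → J, 121.6382/10 → 12 → M; chars JM.
Square (2°×1°, digits 0–9): 15.4579/2 → 7, 1.6382/1 → 1; chars 71.
Subsquare (5′×2.5′, letters a–x): 1.4579/0.0833333 → 17 → r, 0.6382/0.0416667 → 15 → p; chars rp.

JM71rp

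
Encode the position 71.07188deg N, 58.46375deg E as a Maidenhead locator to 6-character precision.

Offset from 180°W / 90°S: lon 238.4638°, lat 161.0719°.
Field: lon ⌊238.4638/20⌋ = 11 → L; lat ⌊161.0719/10⌋ = 16 → Q.
Square: lon ⌊18.4638/2⌋ = 9; lat ⌊1.0719/1⌋ = 1.
Subsquare: lon ⌊0.4638/0.0833333⌋ = 5 → f; lat ⌊0.0719/0.0416667⌋ = 1 → b.

LQ91fb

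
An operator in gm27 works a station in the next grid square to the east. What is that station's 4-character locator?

Longitude square 2; +1 → 3.
The latitude characters are unchanged.

GM37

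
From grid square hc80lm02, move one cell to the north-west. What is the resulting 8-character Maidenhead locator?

HC80km93

Longitude extended square 0; −1 → -1, wraps to 9, carry into subsquare.
Longitude subsquare l = 11; −1 → 10 = k.
Latitude extended square 2; +1 → 3.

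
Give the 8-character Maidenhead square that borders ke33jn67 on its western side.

Longitude extended square 6; −1 → 5.
The latitude characters are unchanged.

KE33jn57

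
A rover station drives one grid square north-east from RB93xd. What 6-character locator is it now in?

Longitude subsquare x = 23; +1 → 24, wraps to 0 = a, carry into square.
Longitude square 9; +1 → 10, wraps to 0, carry into field.
Longitude field R = 17; +1 → 18, wraps to 0 = A, wrapping around the antimeridian.
Latitude subsquare d = 3; +1 → 4 = e.

AB03ae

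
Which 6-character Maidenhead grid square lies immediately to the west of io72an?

IO62xn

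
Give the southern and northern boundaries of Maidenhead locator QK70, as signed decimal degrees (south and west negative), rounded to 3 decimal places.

Field Q=16, K=10: +16·20° lon, +10·10° lat → SW at lon 140°, lat 10°.
Square 7, 0: +7·2° lon, +0·1° lat → SW at lon 154°, lat 10°.
Cell spans 2° lon × 1° lat.
south 10.000, north 11.000.

10.000, 11.000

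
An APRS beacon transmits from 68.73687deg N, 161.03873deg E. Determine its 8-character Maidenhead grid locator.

RP08mr46

Offset from 180°W / 90°S: lon 341.03873°, lat 158.73687°.
Field (20°×10°, letters A–R): 341.03873/20 → 17 → R, 158.73687/10 → 15 → P; chars RP.
Square (2°×1°, digits 0–9): 1.03873/2 → 0, 8.73687/1 → 8; chars 08.
Subsquare (5′×2.5′, letters a–x): 1.03873/0.0833333 → 12 → m, 0.73687/0.0416667 → 17 → r; chars mr.
Extended square (30″×15″, digits 0–9): 0.03873/0.00833333 → 4, 0.02854/0.00416667 → 6; chars 46.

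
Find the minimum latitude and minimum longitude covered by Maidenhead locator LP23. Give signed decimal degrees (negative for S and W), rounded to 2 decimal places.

Field L=11, P=15: +11·20° lon, +15·10° lat → SW at lon 40°, lat 60°.
Square 2, 3: +2·2° lon, +3·1° lat → SW at lon 44°, lat 63°.
latitude 63.00, longitude 44.00.

63.00, 44.00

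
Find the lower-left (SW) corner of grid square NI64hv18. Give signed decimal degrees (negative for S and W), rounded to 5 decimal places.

Field N=13, I=8: +13·20° lon, +8·10° lat → SW at lon 80°, lat -10°.
Square 6, 4: +6·2° lon, +4·1° lat → SW at lon 92°, lat -6°.
Subsquare h=7, v=21: +7·0.0833333° lon, +21·0.0416667° lat → SW at lon 92.5833°, lat -5.125°.
Extended square 1, 8: +1·0.00833333° lon, +8·0.00416667° lat → SW at lon 92.5917°, lat -5.09167°.
latitude -5.09167, longitude 92.59167.

-5.09167, 92.59167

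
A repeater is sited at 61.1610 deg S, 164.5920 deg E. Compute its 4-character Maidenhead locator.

RC28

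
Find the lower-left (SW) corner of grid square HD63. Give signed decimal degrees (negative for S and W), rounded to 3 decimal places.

-57.000, -28.000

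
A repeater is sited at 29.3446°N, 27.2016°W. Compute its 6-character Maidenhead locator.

Shift to the Maidenhead origin (180°W, 90°S): lon 152.7984, lat 119.3446.
Field: 152.7984/20 → 7 → H, 119.3446/10 → 11 → L; chars HL.
Square: 12.7984/2 → 6, 9.3446/1 → 9; chars 69.
Subsquare: 0.7984/0.0833333 → 9 → j, 0.3446/0.0416667 → 8 → i; chars ji.

HL69ji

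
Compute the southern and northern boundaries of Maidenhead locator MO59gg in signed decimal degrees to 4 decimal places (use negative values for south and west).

59.2500, 59.2917

Field M=12, O=14: +12·20° lon, +14·10° lat → SW at lon 60°, lat 50°.
Square 5, 9: +5·2° lon, +9·1° lat → SW at lon 70°, lat 59°.
Subsquare g=6, g=6: +6·0.0833333° lon, +6·0.0416667° lat → SW at lon 70.5°, lat 59.25°.
Cell spans 0.0833333° lon × 0.0416667° lat.
south 59.2500, north 59.2917.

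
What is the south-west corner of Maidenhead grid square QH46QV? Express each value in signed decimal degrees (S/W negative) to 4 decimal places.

Field Q=16, H=7: +16·20° lon, +7·10° lat → SW at lon 140°, lat -20°.
Square 4, 6: +4·2° lon, +6·1° lat → SW at lon 148°, lat -14°.
Subsquare q=16, v=21: +16·0.0833333° lon, +21·0.0416667° lat → SW at lon 149.333°, lat -13.125°.
latitude -13.1250, longitude 149.3333.

-13.1250, 149.3333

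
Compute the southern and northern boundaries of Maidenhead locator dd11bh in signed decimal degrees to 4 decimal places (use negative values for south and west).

-58.7083, -58.6667

Field D=3, D=3: +3·20° lon, +3·10° lat → SW at lon -120°, lat -60°.
Square 1, 1: +1·2° lon, +1·1° lat → SW at lon -118°, lat -59°.
Subsquare b=1, h=7: +1·0.0833333° lon, +7·0.0416667° lat → SW at lon -117.917°, lat -58.7083°.
Cell spans 0.0833333° lon × 0.0416667° lat.
south -58.7083, north -58.6667.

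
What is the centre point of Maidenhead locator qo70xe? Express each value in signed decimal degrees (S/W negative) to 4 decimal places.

50.1875, 155.9583

Field Q=16, O=14: +16·20° lon, +14·10° lat → SW at lon 140°, lat 50°.
Square 7, 0: +7·2° lon, +0·1° lat → SW at lon 154°, lat 50°.
Subsquare x=23, e=4: +23·0.0833333° lon, +4·0.0416667° lat → SW at lon 155.917°, lat 50.1667°.
Cell spans 0.0833333° lon × 0.0416667° lat. Centre is SW corner plus half of each.
latitude 50.1875, longitude 155.9583.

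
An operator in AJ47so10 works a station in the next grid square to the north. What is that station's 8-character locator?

Latitude extended square 0; +1 → 1.
The longitude characters are unchanged.

AJ47so11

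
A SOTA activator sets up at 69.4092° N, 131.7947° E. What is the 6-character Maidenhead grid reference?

PP59vj

Offset from 180°W / 90°S: lon 311.7947°, lat 159.4092°.
Field (20°×10°, letters A–R): lon ⌊311.7947/20⌋ = 15 → P; lat ⌊159.4092/10⌋ = 15 → P.
Square (2°×1°, digits 0–9): lon ⌊11.7947/2⌋ = 5; lat ⌊9.4092/1⌋ = 9.
Subsquare (5′×2.5′, letters a–x): lon ⌊1.7947/0.0833333⌋ = 21 → v; lat ⌊0.4092/0.0416667⌋ = 9 → j.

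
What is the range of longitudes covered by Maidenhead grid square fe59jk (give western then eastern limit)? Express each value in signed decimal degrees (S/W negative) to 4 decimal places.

Field F=5, E=4: +5·20° lon, +4·10° lat → SW at lon -80°, lat -50°.
Square 5, 9: +5·2° lon, +9·1° lat → SW at lon -70°, lat -41°.
Subsquare j=9, k=10: +9·0.0833333° lon, +10·0.0416667° lat → SW at lon -69.25°, lat -40.5833°.
Cell spans 0.0833333° lon × 0.0416667° lat.
west -69.2500, east -69.1667.

-69.2500, -69.1667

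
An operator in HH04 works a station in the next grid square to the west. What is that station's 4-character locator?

GH94

Longitude square 0; −1 → -1, wraps to 9, carry into field.
Longitude field H = 7; −1 → 6 = G.
The latitude characters are unchanged.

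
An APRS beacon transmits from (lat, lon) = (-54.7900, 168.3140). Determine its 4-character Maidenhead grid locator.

RD45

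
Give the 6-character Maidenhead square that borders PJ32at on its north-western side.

Longitude subsquare a = 0; −1 → -1, wraps to 23 = x, carry into square.
Longitude square 3; −1 → 2.
Latitude subsquare t = 19; +1 → 20 = u.

PJ22xu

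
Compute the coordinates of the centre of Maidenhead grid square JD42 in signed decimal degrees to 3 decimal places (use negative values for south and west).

-57.500, 9.000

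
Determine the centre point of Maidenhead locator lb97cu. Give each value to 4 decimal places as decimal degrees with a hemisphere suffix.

Field L=11, B=1: +11·20° lon, +1·10° lat → SW at lon 40°, lat -80°.
Square 9, 7: +9·2° lon, +7·1° lat → SW at lon 58°, lat -73°.
Subsquare c=2, u=20: +2·0.0833333° lon, +20·0.0416667° lat → SW at lon 58.1667°, lat -72.1667°.
Cell spans 0.0833333° lon × 0.0416667° lat. Centre is SW corner plus half of each.
latitude 72.1458° S, longitude 58.2083° E.

72.1458° S, 58.2083° E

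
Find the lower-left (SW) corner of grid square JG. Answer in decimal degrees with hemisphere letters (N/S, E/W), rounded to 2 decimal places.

Field J=9, G=6: +9·20° lon, +6·10° lat → SW at lon 0°, lat -30°.
latitude 30.00° S, longitude 0.00° E.

30.00° S, 0.00° E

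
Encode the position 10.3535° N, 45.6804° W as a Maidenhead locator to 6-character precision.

GK70di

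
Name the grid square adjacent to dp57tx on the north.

DP58ta

Latitude subsquare x = 23; +1 → 24, wraps to 0 = a, carry into square.
Latitude square 7; +1 → 8.
The longitude characters are unchanged.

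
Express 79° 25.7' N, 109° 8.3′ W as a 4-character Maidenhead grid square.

DQ59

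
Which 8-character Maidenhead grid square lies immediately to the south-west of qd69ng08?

Longitude extended square 0; −1 → -1, wraps to 9, carry into subsquare.
Longitude subsquare n = 13; −1 → 12 = m.
Latitude extended square 8; −1 → 7.

QD69mg97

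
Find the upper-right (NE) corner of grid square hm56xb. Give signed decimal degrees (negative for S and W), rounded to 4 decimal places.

36.0833, -28.0000

Field H=7, M=12: +7·20° lon, +12·10° lat → SW at lon -40°, lat 30°.
Square 5, 6: +5·2° lon, +6·1° lat → SW at lon -30°, lat 36°.
Subsquare x=23, b=1: +23·0.0833333° lon, +1·0.0416667° lat → SW at lon -28.0833°, lat 36.0417°.
Cell spans 0.0833333° lon × 0.0416667° lat. NE corner is SW corner plus one full cell.
latitude 36.0833, longitude -28.0000.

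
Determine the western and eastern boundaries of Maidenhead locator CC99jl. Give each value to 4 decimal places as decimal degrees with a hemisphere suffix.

Field C=2, C=2: +2·20° lon, +2·10° lat → SW at lon -140°, lat -70°.
Square 9, 9: +9·2° lon, +9·1° lat → SW at lon -122°, lat -61°.
Subsquare j=9, l=11: +9·0.0833333° lon, +11·0.0416667° lat → SW at lon -121.25°, lat -60.5417°.
Cell spans 0.0833333° lon × 0.0416667° lat.
west 121.2500° W, east 121.1667° W.

121.2500° W, 121.1667° W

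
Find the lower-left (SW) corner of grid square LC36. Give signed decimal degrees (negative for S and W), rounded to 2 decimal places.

Field L=11, C=2: +11·20° lon, +2·10° lat → SW at lon 40°, lat -70°.
Square 3, 6: +3·2° lon, +6·1° lat → SW at lon 46°, lat -64°.
latitude -64.00, longitude 46.00.

-64.00, 46.00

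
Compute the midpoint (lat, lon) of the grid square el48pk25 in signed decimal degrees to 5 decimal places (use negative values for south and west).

28.43958, -90.72917

Field E=4, L=11: +4·20° lon, +11·10° lat → SW at lon -100°, lat 20°.
Square 4, 8: +4·2° lon, +8·1° lat → SW at lon -92°, lat 28°.
Subsquare p=15, k=10: +15·0.0833333° lon, +10·0.0416667° lat → SW at lon -90.75°, lat 28.4167°.
Extended square 2, 5: +2·0.00833333° lon, +5·0.00416667° lat → SW at lon -90.7333°, lat 28.4375°.
Cell spans 0.00833333° lon × 0.00416667° lat. Centre is SW corner plus half of each.
latitude 28.43958, longitude -90.72917.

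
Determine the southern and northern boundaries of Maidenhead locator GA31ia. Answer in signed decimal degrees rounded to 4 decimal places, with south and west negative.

Field G=6, A=0: +6·20° lon, +0·10° lat → SW at lon -60°, lat -90°.
Square 3, 1: +3·2° lon, +1·1° lat → SW at lon -54°, lat -89°.
Subsquare i=8, a=0: +8·0.0833333° lon, +0·0.0416667° lat → SW at lon -53.3333°, lat -89°.
Cell spans 0.0833333° lon × 0.0416667° lat.
south -89.0000, north -88.9583.

-89.0000, -88.9583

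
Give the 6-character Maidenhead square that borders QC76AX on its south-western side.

Longitude subsquare a = 0; −1 → -1, wraps to 23 = x, carry into square.
Longitude square 7; −1 → 6.
Latitude subsquare x = 23; −1 → 22 = w.

QC66xw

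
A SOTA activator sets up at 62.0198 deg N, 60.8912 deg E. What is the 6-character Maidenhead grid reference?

MP02ka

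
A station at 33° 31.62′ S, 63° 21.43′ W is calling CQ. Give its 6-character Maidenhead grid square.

FF86hl

Add 180° to longitude and 90° to latitude: 116.6428, 56.4730.
Field: 116.6428/20 → 5 → F, 56.4730/10 → 5 → F; chars FF.
Square: 16.6428/2 → 8, 6.4730/1 → 6; chars 86.
Subsquare: 0.6428/0.0833333 → 7 → h, 0.4730/0.0416667 → 11 → l; chars hl.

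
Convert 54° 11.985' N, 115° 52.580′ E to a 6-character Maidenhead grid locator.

Offset from 180°W / 90°S: lon 295.8763°, lat 144.1997°.
Field: 295.8763/20 → 14 → O, 144.1997/10 → 14 → O; chars OO.
Square: 15.8763/2 → 7, 4.1997/1 → 4; chars 74.
Subsquare: 1.8763/0.0833333 → 22 → w, 0.1997/0.0416667 → 4 → e; chars we.

OO74we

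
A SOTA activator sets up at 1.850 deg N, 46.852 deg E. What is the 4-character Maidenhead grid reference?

Shift to the Maidenhead origin (180°W, 90°S): lon 226.85, lat 91.85.
Field (20°×10°, letters A–R): lon ⌊226.85/20⌋ = 11 → L; lat ⌊91.85/10⌋ = 9 → J.
Square (2°×1°, digits 0–9): lon ⌊6.85/2⌋ = 3; lat ⌊1.85/1⌋ = 1.

LJ31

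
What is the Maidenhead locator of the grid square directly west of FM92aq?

FM82xq

Longitude subsquare a = 0; −1 → -1, wraps to 23 = x, carry into square.
Longitude square 9; −1 → 8.
The latitude characters are unchanged.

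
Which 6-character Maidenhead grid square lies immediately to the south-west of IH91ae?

Longitude subsquare a = 0; −1 → -1, wraps to 23 = x, carry into square.
Longitude square 9; −1 → 8.
Latitude subsquare e = 4; −1 → 3 = d.

IH81xd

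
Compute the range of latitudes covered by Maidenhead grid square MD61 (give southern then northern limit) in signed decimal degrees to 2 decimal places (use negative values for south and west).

-59.00, -58.00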